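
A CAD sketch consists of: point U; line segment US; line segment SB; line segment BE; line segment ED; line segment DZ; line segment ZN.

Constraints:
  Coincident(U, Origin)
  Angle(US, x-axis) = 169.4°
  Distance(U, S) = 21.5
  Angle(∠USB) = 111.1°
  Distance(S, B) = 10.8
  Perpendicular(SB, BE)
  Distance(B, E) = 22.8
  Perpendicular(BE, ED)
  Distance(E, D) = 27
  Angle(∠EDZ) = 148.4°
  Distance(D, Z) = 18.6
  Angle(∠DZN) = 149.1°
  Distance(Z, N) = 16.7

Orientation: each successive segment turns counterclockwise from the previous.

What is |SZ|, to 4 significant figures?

34.60

U is at the origin; US runs at 169.4° with length 21.5, so S = (-21.13, 3.955). ∠USB = 111.1° gives SB at -121.7° from the x-axis; with |SB| = 10.8, B = (-26.81, -5.234). SB ⟂ BE, so BE runs at -31.70°; with |BE| = 22.8, E = (-7.410, -17.21). BE is perpendicular to ED, so ED runs at 58.30°; with |ED| = 27.0, D = (6.778, 5.757). ∠EDZ = 148.4° gives DZ at 89.90° from the x-axis; with |DZ| = 18.6, Z = (6.810, 24.36). Then |SZ| = |Z − S| = 34.60.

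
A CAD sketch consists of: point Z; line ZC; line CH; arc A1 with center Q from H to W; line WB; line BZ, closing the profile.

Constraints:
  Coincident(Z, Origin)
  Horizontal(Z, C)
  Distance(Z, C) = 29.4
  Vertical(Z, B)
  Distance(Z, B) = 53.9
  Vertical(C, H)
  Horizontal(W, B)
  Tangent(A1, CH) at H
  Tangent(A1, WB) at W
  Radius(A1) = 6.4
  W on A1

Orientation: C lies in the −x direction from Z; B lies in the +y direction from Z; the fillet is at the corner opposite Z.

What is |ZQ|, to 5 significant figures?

52.775

Z is at the origin; ZC is horizontal with |ZC| = 29.4 and C on the −x side, so C = (-29.400, 0.0000). Z and B share the same x with |ZB| = 53.9 and B on the +y side, so B = (0.0000, 53.900). The virtual corner opposite Z is at (-29.400, 53.900). The tangent condition forces QH to be normal to CH and A1 meets WB tangentially, so QW is at right angles to WB, with radius 6.4, so the center Q sits 6.4 in from both sides at Q = (-23.000, 47.500). Then |ZQ| = |Q − Z| = 52.775.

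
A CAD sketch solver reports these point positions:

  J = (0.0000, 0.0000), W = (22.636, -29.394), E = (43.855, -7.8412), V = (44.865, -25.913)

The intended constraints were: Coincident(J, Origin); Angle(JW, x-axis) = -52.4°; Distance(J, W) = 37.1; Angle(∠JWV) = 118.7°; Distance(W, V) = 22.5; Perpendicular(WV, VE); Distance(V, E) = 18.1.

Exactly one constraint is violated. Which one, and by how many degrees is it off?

Perpendicular(WV, VE) — off by 5.70°.

J = (0.00, 0.00) ✓; JW at -52.40° ✓; |JW| = 37.10 ✓; ∠JWV = 118.7° ✓; |WV| = 22.50 ✓; ∠(WV, VE) = 84.30° ✗; |VE| = 18.10 ✓.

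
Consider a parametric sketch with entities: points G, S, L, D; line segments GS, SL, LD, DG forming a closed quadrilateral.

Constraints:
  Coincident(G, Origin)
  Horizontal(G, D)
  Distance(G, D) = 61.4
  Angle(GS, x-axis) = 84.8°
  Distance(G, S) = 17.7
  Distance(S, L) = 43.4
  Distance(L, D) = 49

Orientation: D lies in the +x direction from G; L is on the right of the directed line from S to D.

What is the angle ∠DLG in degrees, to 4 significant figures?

101.0°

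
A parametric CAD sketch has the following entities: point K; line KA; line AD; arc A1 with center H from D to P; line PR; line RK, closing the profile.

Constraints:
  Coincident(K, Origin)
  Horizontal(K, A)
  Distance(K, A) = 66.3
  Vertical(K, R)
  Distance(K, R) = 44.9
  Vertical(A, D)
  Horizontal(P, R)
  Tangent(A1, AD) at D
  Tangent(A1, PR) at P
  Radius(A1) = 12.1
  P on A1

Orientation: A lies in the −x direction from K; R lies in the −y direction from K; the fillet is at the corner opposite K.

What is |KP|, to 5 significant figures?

70.382

The virtual corner opposite K is at (-66.300, -44.900). A1 meets AD tangentially, so HD is at right angles to AD and tangency of A1 to PR means the radius HP is perpendicular to PR, with radius 12.1, so the center H sits 12.1 in from both sides at H = (-54.200, -32.800). That places the tangent points at D = (-66.300, -32.800) on AD and P = (-54.200, -44.900) on PR. Then |KP| = |P − K| = 70.382.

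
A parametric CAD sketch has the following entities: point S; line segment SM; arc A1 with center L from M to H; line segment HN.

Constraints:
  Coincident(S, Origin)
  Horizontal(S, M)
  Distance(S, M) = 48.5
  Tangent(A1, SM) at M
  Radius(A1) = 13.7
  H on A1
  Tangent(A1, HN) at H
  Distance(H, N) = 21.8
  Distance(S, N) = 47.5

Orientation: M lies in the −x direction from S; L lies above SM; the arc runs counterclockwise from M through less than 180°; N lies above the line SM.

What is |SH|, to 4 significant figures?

37.03

Checks: S.y = 0.00, M.y = 0.00 ✓; |LH| = 13.70 ✓; ∠(LH, HN) = 90.00° ✓; |HN| = 21.80 ✓; |SN| = 47.50 ✓.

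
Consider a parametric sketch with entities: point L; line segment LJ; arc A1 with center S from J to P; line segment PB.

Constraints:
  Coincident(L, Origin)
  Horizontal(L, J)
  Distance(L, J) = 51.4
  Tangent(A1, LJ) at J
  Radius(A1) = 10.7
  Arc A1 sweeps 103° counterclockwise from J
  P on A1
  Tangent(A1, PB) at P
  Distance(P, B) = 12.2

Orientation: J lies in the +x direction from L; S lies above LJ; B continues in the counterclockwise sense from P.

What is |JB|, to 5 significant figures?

26.148

L is at the origin; L and J share the same y with |LJ| = 51.4 and J on the +x side, so J = (51.400, 0.0000). A1 meets LJ tangentially, so SJ is at right angles to LJ, so S = J + (0, 10.7) = (51.400, 10.700). On A1, J sits at bearing -90° from S; a 103° counterclockwise sweep puts P at bearing 13°, so P = S + 10.7·(cos 13°, sin 13°) = (61.826, 13.107). Tangency of A1 to PB means the radius SP is perpendicular to PB, so PB runs along (−sin 13°, cos 13°); with |PB| = 12.2, B = (59.081, 24.994). Then |JB| = |B − J| = 26.148.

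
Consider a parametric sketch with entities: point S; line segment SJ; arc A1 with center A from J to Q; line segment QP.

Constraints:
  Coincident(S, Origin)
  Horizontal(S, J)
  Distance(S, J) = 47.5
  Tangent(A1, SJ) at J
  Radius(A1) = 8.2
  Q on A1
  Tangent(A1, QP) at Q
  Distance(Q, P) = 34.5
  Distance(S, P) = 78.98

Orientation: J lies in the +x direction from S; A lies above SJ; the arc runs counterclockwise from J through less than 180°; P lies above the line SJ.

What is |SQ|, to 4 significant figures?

54.93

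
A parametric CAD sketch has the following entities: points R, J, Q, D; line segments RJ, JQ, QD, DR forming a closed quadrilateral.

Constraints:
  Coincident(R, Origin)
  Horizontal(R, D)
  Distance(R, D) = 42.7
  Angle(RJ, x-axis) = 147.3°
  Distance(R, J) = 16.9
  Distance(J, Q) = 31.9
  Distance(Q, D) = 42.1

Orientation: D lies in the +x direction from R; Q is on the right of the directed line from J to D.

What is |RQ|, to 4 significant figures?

17.45

Checks: |JQ| = 31.90 ✓; |QD| = 42.10 ✓.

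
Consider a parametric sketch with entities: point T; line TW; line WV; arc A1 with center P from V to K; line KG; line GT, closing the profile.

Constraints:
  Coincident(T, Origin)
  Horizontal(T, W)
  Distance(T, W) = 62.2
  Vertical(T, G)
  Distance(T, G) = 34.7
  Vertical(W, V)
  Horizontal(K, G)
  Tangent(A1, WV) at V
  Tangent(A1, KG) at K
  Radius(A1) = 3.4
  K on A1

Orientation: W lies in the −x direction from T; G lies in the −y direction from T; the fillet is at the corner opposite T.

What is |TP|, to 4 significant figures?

66.61

T is at the origin; TW is horizontal with |TW| = 62.2 and W on the −x side, so W = (-62.20, 0.000). T and G share the same x with |TG| = 34.7 and G on the −y side, so G = (0.000, -34.70). The virtual corner opposite T is at (-62.20, -34.70). A1 meets WV tangentially, so PV is at right angles to WV and since A1 is tangent to KG there, PK ⟂ KG, with radius 3.4, so the center P sits 3.4 in from both sides at P = (-58.80, -31.30). Then |TP| = |P − T| = 66.61.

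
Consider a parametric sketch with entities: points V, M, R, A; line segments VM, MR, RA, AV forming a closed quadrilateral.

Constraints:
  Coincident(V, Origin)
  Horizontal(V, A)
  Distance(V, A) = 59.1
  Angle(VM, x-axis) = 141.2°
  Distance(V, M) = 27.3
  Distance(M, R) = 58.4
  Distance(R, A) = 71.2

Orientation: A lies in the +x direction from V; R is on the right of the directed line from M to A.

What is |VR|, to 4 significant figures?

37.78

V is at the origin; V and A share the same y with |VA| = 59.1 and A in +x, so A = (59.1, 0). VM runs at 141.2° with |VM| = 27.3, so M = (-21.28, 17.11). R is determined by |MR| = 58.4 and |RA| = 71.2 together: it lies at the intersection of circle(M, 58.4) and circle(A, 71.2). With |MA| = 82.18, the foot of the radical line on MA is 30.99 from M and the perpendicular offset is √(58.4² − 30.99²) = 49.50. Taking the right-of-MA solution: R = (-1.264, -37.76).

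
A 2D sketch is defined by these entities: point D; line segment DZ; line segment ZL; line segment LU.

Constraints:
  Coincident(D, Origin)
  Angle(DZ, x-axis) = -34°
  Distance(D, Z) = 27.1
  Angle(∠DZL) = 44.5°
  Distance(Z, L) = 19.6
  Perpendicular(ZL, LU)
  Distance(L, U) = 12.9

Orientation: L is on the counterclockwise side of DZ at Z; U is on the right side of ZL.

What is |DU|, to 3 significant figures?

31.9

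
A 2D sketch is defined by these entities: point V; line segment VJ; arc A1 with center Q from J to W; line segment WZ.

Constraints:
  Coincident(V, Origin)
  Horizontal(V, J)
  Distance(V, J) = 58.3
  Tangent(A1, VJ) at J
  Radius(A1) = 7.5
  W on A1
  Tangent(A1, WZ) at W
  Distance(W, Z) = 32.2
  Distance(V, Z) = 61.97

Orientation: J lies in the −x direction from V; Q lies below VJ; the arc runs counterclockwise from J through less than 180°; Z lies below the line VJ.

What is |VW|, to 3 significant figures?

65.7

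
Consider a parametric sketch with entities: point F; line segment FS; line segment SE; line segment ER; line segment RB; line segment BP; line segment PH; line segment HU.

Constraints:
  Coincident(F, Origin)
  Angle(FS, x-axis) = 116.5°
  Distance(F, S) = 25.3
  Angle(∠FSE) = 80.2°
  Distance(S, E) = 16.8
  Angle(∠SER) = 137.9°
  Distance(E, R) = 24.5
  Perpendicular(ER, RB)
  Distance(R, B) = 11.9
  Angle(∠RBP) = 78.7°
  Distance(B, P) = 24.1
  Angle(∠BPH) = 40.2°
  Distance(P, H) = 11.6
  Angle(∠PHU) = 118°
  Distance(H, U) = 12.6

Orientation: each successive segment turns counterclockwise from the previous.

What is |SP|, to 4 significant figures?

13.94

F is at the origin; FS runs at 116.5° with length 25.3, so S = (-11.29, 22.64). ∠FSE = 80.2° gives SE at -143.7° from the x-axis; with |SE| = 16.8, E = (-24.83, 12.70). ∠SER = 137.9° gives ER at -101.6° from the x-axis; with |ER| = 24.5, R = (-29.75, -11.30). The perpendicularity gives RB at right angles to ER, so RB runs at -11.60°; with |RB| = 11.9, B = (-18.10, -13.70). ∠RBP = 78.7° gives BP at 89.70° from the x-axis; with |BP| = 24.1, P = (-17.97, 10.40). Then |SP| = |P − S| = 13.94.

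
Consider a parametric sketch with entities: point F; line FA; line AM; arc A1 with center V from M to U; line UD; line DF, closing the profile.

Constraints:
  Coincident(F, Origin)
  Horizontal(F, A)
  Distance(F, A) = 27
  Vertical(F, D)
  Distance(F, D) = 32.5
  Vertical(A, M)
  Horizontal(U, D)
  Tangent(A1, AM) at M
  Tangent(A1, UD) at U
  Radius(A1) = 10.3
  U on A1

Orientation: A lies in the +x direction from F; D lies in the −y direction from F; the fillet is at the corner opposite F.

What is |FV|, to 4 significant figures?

27.78

F is at the origin; FA is horizontal with |FA| = 27.0 and A on the +x side, so A = (27.00, 0.000). F and D share the same x with |FD| = 32.5 and D on the −y side, so D = (0.000, -32.50). The virtual corner opposite F is at (27.00, -32.50). A1 meets AM tangentially, so VM is at right angles to AM and since A1 is tangent to UD there, VU ⟂ UD, with radius 10.3, so the center V sits 10.3 in from both sides at V = (16.70, -22.20). Then |FV| = |V − F| = 27.78.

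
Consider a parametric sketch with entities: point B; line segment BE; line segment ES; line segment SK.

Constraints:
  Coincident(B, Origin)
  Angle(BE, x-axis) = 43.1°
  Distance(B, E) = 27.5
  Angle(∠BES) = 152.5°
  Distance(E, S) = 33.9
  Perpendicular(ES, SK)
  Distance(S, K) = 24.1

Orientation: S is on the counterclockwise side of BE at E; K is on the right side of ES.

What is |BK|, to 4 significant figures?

68.94

∠BES = 152.5°, so ES runs at 43.1° + (180° − 152.5°) = 70.60° from the x-axis; with |ES| = 33.9, S = E + 33.9·(cos 70.60°, sin 70.60°) = (31.34, 50.77). ES is perpendicular to SK; with |SK| = 24.1 on the right of ES, K = S + 24.1·(0.9432, -0.3322) = (54.07, 42.76). Then |BK| = |K − B| = 68.94.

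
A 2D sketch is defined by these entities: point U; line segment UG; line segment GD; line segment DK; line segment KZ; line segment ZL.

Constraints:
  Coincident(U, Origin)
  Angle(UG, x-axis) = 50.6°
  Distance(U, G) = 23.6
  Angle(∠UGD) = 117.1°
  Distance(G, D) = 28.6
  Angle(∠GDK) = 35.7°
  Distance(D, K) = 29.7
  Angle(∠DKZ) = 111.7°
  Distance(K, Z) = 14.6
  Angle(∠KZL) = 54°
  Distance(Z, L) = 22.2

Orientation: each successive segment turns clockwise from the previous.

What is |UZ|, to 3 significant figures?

11.9

∠GDK = 35.7° gives DK at -157° from the x-axis; with |DK| = 29.7, K = (15.7, 0.349). ∠DKZ = 111.7° gives KZ at 135° from the x-axis; with |KZ| = 14.6, Z = (5.32, 10.7). Then |UZ| = |Z − U| = 11.9.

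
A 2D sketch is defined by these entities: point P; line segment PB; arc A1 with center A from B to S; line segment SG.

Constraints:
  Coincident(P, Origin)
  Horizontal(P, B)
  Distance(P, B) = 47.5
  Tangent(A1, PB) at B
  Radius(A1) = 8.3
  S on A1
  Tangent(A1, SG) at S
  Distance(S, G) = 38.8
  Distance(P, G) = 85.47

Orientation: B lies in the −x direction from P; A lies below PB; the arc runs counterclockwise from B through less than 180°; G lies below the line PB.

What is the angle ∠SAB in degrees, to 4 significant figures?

49.11°

P is at the origin; P and B share the same y with |PB| = 47.5 and B on the −x side, so B = (-47.50, 0.000). Since A1 is tangent to PB there, AB ⟂ PB, so A = B + (0, -8.3) = (-47.50, -8.300). Since AS ⟂ SG (tangency), |AG| = √(8.3² + 38.8²) = 39.68 regardless of where S sits on A1. So G lies on both circle(P, 85.47) and circle(A, 39.68); the below-PB intersection is G = (-79.17, -32.20). S is the foot of the tangent from G: S = (-53.77, -2.867).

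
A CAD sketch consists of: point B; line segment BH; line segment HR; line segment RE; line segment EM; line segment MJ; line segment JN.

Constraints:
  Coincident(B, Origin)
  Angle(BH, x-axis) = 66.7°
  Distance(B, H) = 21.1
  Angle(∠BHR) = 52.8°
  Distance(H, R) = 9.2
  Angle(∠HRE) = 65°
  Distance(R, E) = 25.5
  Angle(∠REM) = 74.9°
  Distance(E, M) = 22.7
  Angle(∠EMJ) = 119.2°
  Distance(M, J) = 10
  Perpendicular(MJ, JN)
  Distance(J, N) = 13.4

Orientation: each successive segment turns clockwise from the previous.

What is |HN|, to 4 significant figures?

4.073

B is at the origin; BH runs at 66.7° with length 21.1, so H = (8.346, 19.38). ∠BHR = 52.8° gives HR at -60.50° from the x-axis; with |HR| = 9.2, R = (12.88, 11.37). ∠HRE = 65.0° gives RE at -175.5° from the x-axis; with |RE| = 25.5, E = (-12.55, 9.371). ∠REM = 74.9° gives EM at 79.40° from the x-axis; with |EM| = 22.7, M = (-8.369, 31.68). ∠EMJ = 119.2° gives MJ at 18.60° from the x-axis; with |MJ| = 10.0, J = (1.108, 34.87). MJ ⟂ JN, so JN runs at -71.40°; with |JN| = 13.4, N = (5.382, 22.17). Then |HN| = |N − H| = 4.073.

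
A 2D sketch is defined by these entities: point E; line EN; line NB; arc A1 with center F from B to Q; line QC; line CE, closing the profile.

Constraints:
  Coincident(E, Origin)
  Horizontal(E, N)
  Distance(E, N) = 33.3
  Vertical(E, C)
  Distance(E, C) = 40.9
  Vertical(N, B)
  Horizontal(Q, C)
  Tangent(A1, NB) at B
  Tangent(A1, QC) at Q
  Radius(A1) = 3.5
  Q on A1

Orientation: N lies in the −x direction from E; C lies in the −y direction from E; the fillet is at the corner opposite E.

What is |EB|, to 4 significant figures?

50.08

E is at the origin; EN is horizontal with |EN| = 33.3 and N on the −x side, so N = (-33.30, 0.000). EC is vertical with |EC| = 40.9 and C on the −y side, so C = (0.000, -40.90). The virtual corner opposite E is at (-33.30, -40.90). A1 meets NB tangentially, so FB is at right angles to NB and the tangent condition forces FQ to be normal to QC, with radius 3.5, so the center F sits 3.5 in from both sides at F = (-29.80, -37.40). That places the tangent points at B = (-33.30, -37.40) on NB and Q = (-29.80, -40.90) on QC. Then |EB| = |B − E| = 50.08.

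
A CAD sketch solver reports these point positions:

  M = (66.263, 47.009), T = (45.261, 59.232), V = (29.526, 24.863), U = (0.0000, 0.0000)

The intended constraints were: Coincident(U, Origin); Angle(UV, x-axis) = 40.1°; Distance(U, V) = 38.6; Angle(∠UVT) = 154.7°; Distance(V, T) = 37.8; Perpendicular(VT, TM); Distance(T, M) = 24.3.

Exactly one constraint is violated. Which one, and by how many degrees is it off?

Perpendicular(VT, TM) — off by 5.60°.

U = (0.00, 0.00) ✓; UV at 40.10° ✓; |UV| = 38.60 ✓; ∠UVT = 154.7° ✓; |VT| = 37.80 ✓; ∠(VT, TM) = 95.60° ✗; |TM| = 24.30 ✓.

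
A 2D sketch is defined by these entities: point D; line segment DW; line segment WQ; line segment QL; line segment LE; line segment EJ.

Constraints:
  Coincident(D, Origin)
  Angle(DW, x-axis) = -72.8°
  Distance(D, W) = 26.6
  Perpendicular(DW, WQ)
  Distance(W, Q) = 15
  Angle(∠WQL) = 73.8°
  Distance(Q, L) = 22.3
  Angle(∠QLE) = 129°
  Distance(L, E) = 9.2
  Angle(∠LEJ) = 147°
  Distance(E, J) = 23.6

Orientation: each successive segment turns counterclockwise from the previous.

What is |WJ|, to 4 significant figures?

30.96

D is at the origin; DW runs at -72.8° with length 26.6, so W = (7.866, -25.41). DW is perpendicular to WQ, so WQ runs at 17.20°; with |WQ| = 15.0, Q = (22.20, -20.97). ∠WQL = 73.8° gives QL at 123.4° from the x-axis; with |QL| = 22.3, L = (9.919, -2.358). ∠QLE = 129.0° gives LE at 174.4° from the x-axis; with |LE| = 9.2, E = (0.7632, -1.460). ∠LEJ = 147.0° gives EJ at -152.6° from the x-axis; with |EJ| = 23.6, J = (-20.19, -12.32). Then |WJ| = |J − W| = 30.96.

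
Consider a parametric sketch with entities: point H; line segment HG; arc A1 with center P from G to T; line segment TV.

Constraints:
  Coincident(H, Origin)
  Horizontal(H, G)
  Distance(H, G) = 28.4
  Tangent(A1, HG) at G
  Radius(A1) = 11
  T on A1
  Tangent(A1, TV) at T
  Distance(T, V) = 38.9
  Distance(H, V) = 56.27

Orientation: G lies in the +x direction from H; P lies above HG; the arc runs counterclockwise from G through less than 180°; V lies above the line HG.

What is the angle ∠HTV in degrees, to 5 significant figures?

88.841°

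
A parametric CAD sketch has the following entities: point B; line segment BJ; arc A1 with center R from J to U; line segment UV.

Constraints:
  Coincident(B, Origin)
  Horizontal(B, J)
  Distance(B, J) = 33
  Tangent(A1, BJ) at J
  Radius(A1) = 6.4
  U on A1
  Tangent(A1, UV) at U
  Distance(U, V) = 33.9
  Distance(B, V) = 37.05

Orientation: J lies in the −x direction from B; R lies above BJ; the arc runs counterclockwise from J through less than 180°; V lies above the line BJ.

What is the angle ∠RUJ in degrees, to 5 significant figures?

57.197°

B is at the origin; BJ is horizontal with |BJ| = 33.0 and J on the −x side, so J = (-33.000, 0.0000). A1 meets BJ tangentially, so RJ is at right angles to BJ, so R = J + (0, 6.4) = (-33.000, 6.4000). Since RU ⟂ UV (tangency), |RV| = √(6.4² + 33.9²) = 34.499 regardless of where U sits on A1. So V lies on both circle(B, 37.05) and circle(R, 34.499); the above-BJ intersection is V = (-13.170, 34.630). U is the foot of the tangent from V: U = (-27.171, 3.7567).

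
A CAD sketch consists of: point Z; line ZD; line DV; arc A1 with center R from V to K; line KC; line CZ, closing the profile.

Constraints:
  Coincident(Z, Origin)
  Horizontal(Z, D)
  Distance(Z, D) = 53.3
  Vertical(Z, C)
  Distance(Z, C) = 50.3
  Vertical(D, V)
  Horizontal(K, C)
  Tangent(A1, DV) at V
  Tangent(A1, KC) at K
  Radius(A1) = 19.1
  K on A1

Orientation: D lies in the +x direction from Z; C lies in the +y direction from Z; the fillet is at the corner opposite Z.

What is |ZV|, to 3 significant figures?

61.8

Z is at the origin; ZD is horizontal with |ZD| = 53.3 and D on the +x side, so D = (53.3, 0.00). ZC is vertical with |ZC| = 50.3 and C on the +y side, so C = (0.00, 50.3). The virtual corner opposite Z is at (53.3, 50.3). Tangency of A1 to DV means the radius RV is perpendicular to DV and tangency of A1 to KC means the radius RK is perpendicular to KC, with radius 19.1, so the center R sits 19.1 in from both sides at R = (34.2, 31.2). That places the tangent points at V = (53.3, 31.2) on DV and K = (34.2, 50.3) on KC. Then |ZV| = |V − Z| = 61.8.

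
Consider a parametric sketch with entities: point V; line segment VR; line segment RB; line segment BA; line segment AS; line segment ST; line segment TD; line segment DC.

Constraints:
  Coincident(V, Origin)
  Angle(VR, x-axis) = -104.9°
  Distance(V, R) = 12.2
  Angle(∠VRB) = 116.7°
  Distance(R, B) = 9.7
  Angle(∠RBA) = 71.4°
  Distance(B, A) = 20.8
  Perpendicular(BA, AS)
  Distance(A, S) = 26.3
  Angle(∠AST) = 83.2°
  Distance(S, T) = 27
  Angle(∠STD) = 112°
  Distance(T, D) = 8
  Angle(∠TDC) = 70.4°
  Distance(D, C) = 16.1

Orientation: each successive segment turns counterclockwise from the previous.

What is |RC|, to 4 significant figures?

8.869

∠STD = 112.0° gives TD at -38.20° from the x-axis; with |TD| = 8.0, D = (-13.21, -19.68). ∠TDC = 70.4° gives DC at 71.40° from the x-axis; with |DC| = 16.1, C = (-8.076, -4.423). Then |RC| = |C − R| = 8.869.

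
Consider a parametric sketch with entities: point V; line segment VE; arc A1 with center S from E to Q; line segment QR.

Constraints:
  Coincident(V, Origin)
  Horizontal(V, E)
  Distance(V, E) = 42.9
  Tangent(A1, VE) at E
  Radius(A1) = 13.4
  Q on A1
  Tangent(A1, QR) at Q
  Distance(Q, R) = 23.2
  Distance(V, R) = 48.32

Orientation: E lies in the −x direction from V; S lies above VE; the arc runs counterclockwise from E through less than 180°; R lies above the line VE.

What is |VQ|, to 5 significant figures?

32.717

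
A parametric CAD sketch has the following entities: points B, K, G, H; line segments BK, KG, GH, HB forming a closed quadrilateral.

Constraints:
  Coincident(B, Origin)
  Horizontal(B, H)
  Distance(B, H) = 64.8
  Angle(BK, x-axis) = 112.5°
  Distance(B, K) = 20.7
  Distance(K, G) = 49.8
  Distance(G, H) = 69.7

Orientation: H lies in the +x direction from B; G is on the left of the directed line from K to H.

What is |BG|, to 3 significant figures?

62.0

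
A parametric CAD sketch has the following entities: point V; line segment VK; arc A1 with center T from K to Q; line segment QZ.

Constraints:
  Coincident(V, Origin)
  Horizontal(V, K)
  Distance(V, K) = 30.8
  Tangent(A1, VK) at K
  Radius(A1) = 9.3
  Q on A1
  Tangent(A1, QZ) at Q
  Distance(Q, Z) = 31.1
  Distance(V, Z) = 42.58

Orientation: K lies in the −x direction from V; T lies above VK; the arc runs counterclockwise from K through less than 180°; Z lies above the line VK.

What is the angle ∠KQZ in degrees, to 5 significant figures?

138.87°

V is at the origin; VK is horizontal with |VK| = 30.8 and K on the −x side, so K = (-30.800, 0.0000). The tangent condition forces TK to be normal to VK, so T = K + (0, 9.3) = (-30.800, 9.3000). Since TQ ⟂ QZ (tangency), |TZ| = √(9.3² + 31.1²) = 32.461 regardless of where Q sits on A1. So Z lies on both circle(V, 42.58) and circle(T, 32.461); the above-VK intersection is Z = (-17.396, 38.864). Q is the foot of the tangent from Z: Q = (-21.585, 8.0475).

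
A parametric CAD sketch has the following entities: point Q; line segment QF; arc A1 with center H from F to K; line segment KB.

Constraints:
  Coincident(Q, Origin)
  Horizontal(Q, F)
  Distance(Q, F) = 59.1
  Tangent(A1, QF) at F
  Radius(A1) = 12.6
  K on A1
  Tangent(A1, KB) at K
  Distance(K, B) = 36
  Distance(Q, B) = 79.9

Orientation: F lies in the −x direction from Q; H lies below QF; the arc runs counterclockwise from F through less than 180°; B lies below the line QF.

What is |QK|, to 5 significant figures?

73.012

Checks: |HK| = 12.60 ✓; ∠(HK, KB) = 90.00° ✓; |KB| = 36.00 ✓; |QB| = 79.90 ✓.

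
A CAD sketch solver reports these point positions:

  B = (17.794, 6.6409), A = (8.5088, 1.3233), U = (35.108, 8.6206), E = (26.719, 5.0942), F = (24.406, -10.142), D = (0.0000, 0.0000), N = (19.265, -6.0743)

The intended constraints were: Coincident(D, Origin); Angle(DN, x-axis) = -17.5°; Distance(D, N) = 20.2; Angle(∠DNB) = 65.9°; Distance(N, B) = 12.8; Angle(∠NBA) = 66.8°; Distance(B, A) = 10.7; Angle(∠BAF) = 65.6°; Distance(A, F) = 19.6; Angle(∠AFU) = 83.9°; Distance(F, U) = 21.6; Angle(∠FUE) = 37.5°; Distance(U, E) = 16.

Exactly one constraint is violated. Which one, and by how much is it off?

Distance(U, E) = 16 — off by 6.90.

D = (0.00, 0.00) ✓; DN at -17.50° ✓; |DN| = 20.20 ✓; ∠DNB = 65.90° ✓; |NB| = 12.80 ✓; ∠NBA = 66.80° ✓; |BA| = 10.70 ✓; ∠BAF = 65.60° ✓; |AF| = 19.60 ✓; ∠AFU = 83.90° ✓; |FU| = 21.60 ✓; ∠FUE = 37.50° ✓; |UE| = 9.100 ✗.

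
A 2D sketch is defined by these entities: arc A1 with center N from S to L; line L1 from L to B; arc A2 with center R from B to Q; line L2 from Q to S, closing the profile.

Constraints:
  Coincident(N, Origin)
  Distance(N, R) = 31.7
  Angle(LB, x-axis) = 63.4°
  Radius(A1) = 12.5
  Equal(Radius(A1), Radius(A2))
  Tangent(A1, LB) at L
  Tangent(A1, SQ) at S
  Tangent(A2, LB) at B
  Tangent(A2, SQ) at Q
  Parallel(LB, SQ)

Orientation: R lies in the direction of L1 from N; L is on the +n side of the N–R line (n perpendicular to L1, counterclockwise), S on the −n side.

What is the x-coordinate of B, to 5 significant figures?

3.0170

The slot axis is L1's direction at 63.4°, so u = (cos 63.4°, sin 63.4°) = (0.44776, 0.89415) and n = (−sin 63.4°, cos 63.4°) = (-0.89415, 0.44776). N is at the origin and R lies 31.7 along u from N, so R = 31.7·u = (14.194, 28.345). Tangency of A1 to both parallel lines with radius 12.5 puts L and S at N ± 12.5·n: L = (-11.177, 5.5970), S = (11.177, -5.5970). Equal radii place B and Q the same way about R: B = R + 12.5·n = (3.0170, 33.942), Q = R − 12.5·n = (25.371, 22.748). So B.x = 3.0170.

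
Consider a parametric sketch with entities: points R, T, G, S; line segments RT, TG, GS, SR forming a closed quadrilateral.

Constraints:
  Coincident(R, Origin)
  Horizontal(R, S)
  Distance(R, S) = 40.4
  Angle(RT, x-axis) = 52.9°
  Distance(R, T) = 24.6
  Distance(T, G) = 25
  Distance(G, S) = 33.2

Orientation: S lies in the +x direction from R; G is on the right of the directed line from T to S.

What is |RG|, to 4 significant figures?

8.610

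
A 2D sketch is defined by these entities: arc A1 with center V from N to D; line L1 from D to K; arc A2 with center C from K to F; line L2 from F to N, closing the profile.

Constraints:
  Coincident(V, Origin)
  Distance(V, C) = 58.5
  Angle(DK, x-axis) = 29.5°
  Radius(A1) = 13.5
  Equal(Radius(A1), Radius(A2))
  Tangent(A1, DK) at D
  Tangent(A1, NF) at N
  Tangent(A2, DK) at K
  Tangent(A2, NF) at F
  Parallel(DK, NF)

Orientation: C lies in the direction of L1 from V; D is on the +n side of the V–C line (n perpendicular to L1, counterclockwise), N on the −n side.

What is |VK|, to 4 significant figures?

60.04

The slot axis is L1's direction at 29.5°, so u = (cos 29.5°, sin 29.5°) = (0.8704, 0.4924) and n = (−sin 29.5°, cos 29.5°) = (-0.4924, 0.8704). V is at the origin and C lies 58.5 along u from V, so C = 58.5·u = (50.92, 28.81). Tangency of A1 to both parallel lines with radius 13.5 puts D and N at V ± 13.5·n: D = (-6.648, 11.75), N = (6.648, -11.75). Equal radii place K and F the same way about C: K = C + 13.5·n = (44.27, 40.56), F = C − 13.5·n = (57.56, 17.06). Then |VK| = |K − V| = 60.04.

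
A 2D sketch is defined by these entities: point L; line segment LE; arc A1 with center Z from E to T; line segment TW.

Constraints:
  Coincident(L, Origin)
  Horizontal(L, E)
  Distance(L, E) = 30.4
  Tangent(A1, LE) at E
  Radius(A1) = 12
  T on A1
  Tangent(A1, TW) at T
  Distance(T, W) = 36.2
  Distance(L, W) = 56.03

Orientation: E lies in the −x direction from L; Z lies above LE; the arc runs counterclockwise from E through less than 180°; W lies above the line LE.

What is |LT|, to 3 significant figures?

23.5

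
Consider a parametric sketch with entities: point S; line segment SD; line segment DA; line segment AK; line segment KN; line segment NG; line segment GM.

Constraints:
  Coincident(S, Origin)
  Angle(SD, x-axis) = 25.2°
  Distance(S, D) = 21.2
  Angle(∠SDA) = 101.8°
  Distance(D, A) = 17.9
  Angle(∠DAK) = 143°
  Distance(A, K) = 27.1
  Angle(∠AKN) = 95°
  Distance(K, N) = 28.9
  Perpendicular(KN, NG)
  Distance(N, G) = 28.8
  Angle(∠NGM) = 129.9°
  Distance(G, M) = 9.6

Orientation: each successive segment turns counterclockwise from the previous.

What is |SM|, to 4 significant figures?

5.485

KN is perpendicular to NG, so NG runs at -44.60°; with |NG| = 28.8, G = (-5.633, 2.914). ∠NGM = 129.9° gives GM at 5.500° from the x-axis; with |GM| = 9.6, M = (3.923, 3.834). Then |SM| = |M − S| = 5.485.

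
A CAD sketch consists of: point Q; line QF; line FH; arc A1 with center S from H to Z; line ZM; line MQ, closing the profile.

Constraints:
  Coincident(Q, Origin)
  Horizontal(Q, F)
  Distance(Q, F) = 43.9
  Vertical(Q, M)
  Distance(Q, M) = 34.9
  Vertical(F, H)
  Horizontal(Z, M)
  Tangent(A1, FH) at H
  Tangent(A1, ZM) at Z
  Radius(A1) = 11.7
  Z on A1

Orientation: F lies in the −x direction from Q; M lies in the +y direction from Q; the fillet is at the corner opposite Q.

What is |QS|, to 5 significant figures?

39.687

Q is at the origin; Q and F share the same y with |QF| = 43.9 and F on the −x side, so F = (-43.900, 0.0000). Q and M share the same x with |QM| = 34.9 and M on the +y side, so M = (0.0000, 34.900). The virtual corner opposite Q is at (-43.900, 34.900). The tangent condition forces SH to be normal to FH and tangency of A1 to ZM means the radius SZ is perpendicular to ZM, with radius 11.7, so the center S sits 11.7 in from both sides at S = (-32.200, 23.200). Then |QS| = |S − Q| = 39.687.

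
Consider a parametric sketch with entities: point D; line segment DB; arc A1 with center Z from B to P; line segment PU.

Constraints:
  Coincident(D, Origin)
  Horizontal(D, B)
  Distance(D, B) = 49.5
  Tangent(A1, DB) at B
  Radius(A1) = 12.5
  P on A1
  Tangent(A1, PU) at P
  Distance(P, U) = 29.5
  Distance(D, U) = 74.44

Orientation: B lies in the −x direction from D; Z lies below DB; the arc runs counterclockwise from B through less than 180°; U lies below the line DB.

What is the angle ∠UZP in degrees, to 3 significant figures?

67.0°

D is at the origin; DB is horizontal with |DB| = 49.5 and B on the −x side, so B = (-49.5, 0.00). The tangent condition forces ZB to be normal to DB, so Z = B + (0, -12.5) = (-49.5, -12.5). Since ZP ⟂ PU (tangency), |ZU| = √(12.5² + 29.5²) = 32.0 regardless of where P sits on A1. So U lies on both circle(D, 74.44) and circle(Z, 32.0); the below-DB intersection is U = (-61.2, -42.3). P is the foot of the tangent from U: P = (-62.0, -12.8).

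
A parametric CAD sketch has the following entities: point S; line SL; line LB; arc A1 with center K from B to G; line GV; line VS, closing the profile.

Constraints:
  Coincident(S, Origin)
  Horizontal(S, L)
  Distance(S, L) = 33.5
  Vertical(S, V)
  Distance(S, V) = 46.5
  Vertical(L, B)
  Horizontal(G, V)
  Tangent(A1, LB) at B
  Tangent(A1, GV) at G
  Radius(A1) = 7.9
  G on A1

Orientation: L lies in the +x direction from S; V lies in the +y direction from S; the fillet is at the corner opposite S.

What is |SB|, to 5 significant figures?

51.110

The virtual corner opposite S is at (33.500, 46.500). A1 meets LB tangentially, so KB is at right angles to LB and since A1 is tangent to GV there, KG ⟂ GV, with radius 7.9, so the center K sits 7.9 in from both sides at K = (25.600, 38.600). That places the tangent points at B = (33.500, 38.600) on LB and G = (25.600, 46.500) on GV. Then |SB| = |B − S| = 51.110.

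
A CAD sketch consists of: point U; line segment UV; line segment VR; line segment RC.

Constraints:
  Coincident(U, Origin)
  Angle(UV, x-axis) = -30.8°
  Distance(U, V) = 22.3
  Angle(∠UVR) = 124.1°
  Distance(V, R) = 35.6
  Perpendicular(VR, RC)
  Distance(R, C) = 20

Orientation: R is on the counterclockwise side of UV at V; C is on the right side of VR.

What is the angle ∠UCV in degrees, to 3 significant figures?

9.32°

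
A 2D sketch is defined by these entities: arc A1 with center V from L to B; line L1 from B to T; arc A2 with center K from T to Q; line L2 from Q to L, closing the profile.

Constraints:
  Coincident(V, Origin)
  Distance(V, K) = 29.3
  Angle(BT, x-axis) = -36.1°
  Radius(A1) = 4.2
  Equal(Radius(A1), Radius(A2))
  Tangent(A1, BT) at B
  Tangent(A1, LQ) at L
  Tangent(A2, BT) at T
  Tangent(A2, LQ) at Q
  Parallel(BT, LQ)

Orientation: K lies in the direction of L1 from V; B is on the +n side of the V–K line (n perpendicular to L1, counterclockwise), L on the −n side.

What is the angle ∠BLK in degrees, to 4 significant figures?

81.84°

The slot axis is L1's direction at -36.1°, so u = (cos -36.1°, sin -36.1°) = (0.8080, -0.5892) and n = (−sin -36.1°, cos -36.1°) = (0.5892, 0.8080). V is at the origin and K lies 29.3 along u from V, so K = 29.3·u = (23.67, -17.26). Tangency of A1 to both parallel lines with radius 4.2 puts B and L at V ± 4.2·n: B = (2.475, 3.394), L = (-2.475, -3.394). Then cos ∠BLK = LB·LK / (|LB||LK|), giving 81.84°.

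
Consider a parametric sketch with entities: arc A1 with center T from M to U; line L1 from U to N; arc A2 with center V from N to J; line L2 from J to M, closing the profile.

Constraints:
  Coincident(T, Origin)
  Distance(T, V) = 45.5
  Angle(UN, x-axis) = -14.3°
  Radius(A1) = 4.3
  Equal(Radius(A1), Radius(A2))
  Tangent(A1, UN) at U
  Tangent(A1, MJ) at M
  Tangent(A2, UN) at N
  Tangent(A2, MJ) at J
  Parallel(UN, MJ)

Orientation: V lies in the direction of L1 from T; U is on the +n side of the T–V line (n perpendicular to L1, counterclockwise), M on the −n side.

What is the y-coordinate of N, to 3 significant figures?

-7.07

Tangency of A1 to both parallel lines with radius 4.3 puts U and M at T ± 4.3·n: U = (1.06, 4.17), M = (-1.06, -4.17). Equal radii place N and J the same way about V: N = V + 4.3·n = (45.2, -7.07), J = V − 4.3·n = (43.0, -15.4). So N.y = -7.07.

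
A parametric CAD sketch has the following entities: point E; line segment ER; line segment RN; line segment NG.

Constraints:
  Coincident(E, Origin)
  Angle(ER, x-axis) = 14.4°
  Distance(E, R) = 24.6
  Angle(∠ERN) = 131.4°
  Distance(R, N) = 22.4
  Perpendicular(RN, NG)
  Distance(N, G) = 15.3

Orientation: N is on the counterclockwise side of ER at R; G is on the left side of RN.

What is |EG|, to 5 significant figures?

38.797

∠ERN = 131.4°, so RN runs at 14.4° + (180° − 131.4°) = 63.000° from the x-axis; with |RN| = 22.4, N = R + 22.4·(cos 63.000°, sin 63.000°) = (33.997, 26.076). RN ⟂ NG; with |NG| = 15.3 on the left of RN, G = N + 15.3·(-0.89101, 0.45399) = (20.364, 33.022). Then |EG| = |G − E| = 38.797.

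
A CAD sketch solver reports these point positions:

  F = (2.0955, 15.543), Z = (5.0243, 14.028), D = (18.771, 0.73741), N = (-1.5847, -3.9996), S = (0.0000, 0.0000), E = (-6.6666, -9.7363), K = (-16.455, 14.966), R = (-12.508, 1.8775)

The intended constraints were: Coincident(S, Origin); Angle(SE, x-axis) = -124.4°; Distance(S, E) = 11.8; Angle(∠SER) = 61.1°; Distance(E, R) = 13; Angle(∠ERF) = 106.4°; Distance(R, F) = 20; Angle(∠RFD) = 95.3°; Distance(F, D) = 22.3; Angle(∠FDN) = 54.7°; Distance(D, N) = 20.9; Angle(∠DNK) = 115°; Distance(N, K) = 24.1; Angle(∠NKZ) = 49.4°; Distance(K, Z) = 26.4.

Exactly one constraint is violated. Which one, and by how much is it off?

Distance(K, Z) = 26.4 — off by 4.90.

S = (0.00, 0.00) ✓; SE at -124.4° ✓; |SE| = 11.80 ✓; ∠SER = 61.10° ✓; |ER| = 13.00 ✓; ∠ERF = 106.4° ✓; |RF| = 20.00 ✓; ∠RFD = 95.30° ✓; |FD| = 22.30 ✓; ∠FDN = 54.70° ✓; |DN| = 20.90 ✓; ∠DNK = 115.0° ✓; |NK| = 24.10 ✓; ∠NKZ = 49.40° ✓; |KZ| = 21.50 ✗.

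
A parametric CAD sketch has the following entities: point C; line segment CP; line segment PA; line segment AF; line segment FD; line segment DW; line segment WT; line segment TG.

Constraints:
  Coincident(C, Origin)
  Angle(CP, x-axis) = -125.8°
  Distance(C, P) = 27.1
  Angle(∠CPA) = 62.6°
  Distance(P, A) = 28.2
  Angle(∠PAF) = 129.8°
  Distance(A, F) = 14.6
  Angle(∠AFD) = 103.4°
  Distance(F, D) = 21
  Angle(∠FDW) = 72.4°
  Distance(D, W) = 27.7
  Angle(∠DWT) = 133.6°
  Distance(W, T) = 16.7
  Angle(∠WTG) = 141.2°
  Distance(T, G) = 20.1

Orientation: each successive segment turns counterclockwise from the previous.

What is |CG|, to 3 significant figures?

50.2

∠DWT = 133.6° gives WT at -87.6° from the x-axis; with |WT| = 16.7, T = (-5.60, -34.5). ∠WTG = 141.2° gives TG at -48.8° from the x-axis; with |TG| = 20.1, G = (7.64, -49.6). Then |CG| = |G − C| = 50.2.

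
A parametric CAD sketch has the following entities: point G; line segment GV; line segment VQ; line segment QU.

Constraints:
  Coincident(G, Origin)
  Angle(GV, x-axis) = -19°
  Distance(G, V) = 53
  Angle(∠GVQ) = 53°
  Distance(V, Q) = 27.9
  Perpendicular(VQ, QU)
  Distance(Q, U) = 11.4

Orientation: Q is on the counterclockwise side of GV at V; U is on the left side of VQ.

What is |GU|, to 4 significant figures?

31.18

∠GVQ = 53.0°, so VQ runs at -19.0° + (180° − 53.0°) = 108.0° from the x-axis; with |VQ| = 27.9, Q = V + 27.9·(cos 108.0°, sin 108.0°) = (41.49, 9.279). The perpendicularity gives QU at right angles to VQ; with |QU| = 11.4 on the left of VQ, U = Q + 11.4·(-0.9511, -0.3090) = (30.65, 5.757). Then |GU| = |U − G| = 31.18.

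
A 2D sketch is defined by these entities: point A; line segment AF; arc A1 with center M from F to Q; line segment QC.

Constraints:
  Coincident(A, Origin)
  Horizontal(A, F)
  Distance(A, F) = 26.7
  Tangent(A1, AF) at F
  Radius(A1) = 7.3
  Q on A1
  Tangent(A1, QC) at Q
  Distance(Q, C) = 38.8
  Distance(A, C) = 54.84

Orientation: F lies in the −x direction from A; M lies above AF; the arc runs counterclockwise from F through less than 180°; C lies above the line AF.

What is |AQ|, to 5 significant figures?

21.576

Checks: A = (0.00, 0.00) ✓; |MQ| = 7.300 ✓; ∠(MQ, QC) = 90.00° ✓; |QC| = 38.80 ✓; |AC| = 54.84 ✓.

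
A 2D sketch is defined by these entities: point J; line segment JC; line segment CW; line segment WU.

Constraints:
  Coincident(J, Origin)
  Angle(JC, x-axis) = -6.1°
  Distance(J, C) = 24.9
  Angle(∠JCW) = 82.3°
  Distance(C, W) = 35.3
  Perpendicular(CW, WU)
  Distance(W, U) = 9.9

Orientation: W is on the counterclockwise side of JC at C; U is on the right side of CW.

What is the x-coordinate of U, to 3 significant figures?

33.7

J is at the origin; JC runs at -6.1° with length 24.9, so C = 24.9·(cos -6.1°, sin -6.1°) = (24.8, -2.65). ∠JCW = 82.3°, so CW runs at -6.1° + (180° − 82.3°) = 91.6° from the x-axis; with |CW| = 35.3, W = C + 35.3·(cos 91.6°, sin 91.6°) = (23.8, 32.6). The perpendicularity gives WU at right angles to CW; with |WU| = 9.9 on the right of CW, U = W + 9.9·(1.00, 0.0279) = (33.7, 32.9). So U.x = 33.7.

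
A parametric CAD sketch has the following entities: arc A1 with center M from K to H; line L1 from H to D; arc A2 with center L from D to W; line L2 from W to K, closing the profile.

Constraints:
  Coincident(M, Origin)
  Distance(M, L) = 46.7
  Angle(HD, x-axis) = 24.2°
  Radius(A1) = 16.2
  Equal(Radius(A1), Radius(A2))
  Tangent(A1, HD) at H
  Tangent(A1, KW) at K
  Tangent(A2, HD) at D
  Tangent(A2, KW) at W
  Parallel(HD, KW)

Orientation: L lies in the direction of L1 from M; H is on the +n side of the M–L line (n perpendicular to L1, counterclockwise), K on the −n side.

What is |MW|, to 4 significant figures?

49.43

The slot axis is L1's direction at 24.2°, so u = (cos 24.2°, sin 24.2°) = (0.9121, 0.4099) and n = (−sin 24.2°, cos 24.2°) = (-0.4099, 0.9121). M is at the origin and L lies 46.7 along u from M, so L = 46.7·u = (42.60, 19.14). Tangency of A1 to both parallel lines with radius 16.2 puts H and K at M ± 16.2·n: H = (-6.641, 14.78), K = (6.641, -14.78). Equal radii place D and W the same way about L: D = L + 16.2·n = (35.96, 33.92), W = L − 16.2·n = (49.24, 4.367). Then |MW| = |W − M| = 49.43.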